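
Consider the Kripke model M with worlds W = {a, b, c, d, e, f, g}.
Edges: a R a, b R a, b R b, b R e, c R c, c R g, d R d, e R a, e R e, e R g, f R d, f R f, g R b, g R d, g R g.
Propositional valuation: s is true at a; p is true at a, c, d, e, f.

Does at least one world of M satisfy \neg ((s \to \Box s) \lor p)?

Let φ = \neg ((s \to \Box s) \lor p). Evaluate φ at each world:
  a (successors {a}): φ is false.
  b (successors {a, b, e}): φ is false.
  c (successors {c, g}): φ is false.
  d (successors {d}): φ is false.
  e (successors {a, e, g}): φ is false.
  f (successors {d, f}): φ is false.
  g (successors {b, d, g}): φ is false.
For instance, at g:
  At g: (s \to \Box s) \lor p is true, so \neg ((s \to \Box s) \lor p) is false.
    At g: s \to \Box s is true, p is false, so (s \to \Box s) \lor p is true.
      At g: s is false, \Box s is false, so s \to \Box s is true.

No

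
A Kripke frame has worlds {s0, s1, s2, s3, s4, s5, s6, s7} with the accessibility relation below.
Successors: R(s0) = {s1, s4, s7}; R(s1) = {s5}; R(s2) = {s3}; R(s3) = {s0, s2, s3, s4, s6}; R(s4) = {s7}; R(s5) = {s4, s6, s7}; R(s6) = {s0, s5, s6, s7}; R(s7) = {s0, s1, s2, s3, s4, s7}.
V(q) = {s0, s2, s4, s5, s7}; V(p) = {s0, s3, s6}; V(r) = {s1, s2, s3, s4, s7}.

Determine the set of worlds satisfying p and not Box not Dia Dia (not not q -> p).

Recall that Box ψ holds at a world iff ψ holds at every accessible world, and Dia ψ holds iff ψ holds at some accessible world.
Let φ = p and not Box not Dia Dia (not not q -> p). Evaluate φ at each world:
  s0 (successors {s1, s4, s7}): φ is true.
  s1 (successors {s5}): φ is false.
  s2 (successors {s3}): φ is false.
  s3 (successors {s0, s2, s3, s4, s6}): φ is true.
  s4 (successors {s7}): φ is false.
  s5 (successors {s4, s6, s7}): φ is false.
  s6 (successors {s0, s5, s6, s7}): φ is true.
  s7 (successors {s0, s1, s2, s3, s4, s7}): φ is false.
For instance, at s3:
  At s3: p is true, not Box not Dia Dia (not not q -> p) is true, so p and not Box not Dia Dia (not not q -> p) is true.
    At s3: Box not Dia Dia (not not q -> p) is false, so not Box not Dia Dia (not not q -> p) is true.
      At s3: Box not Dia Dia (not not q -> p) requires not Dia Dia (not not q -> p) at every successor {s0, s2, s3, s4, s6}.
        not Dia Dia (not not q -> p) fails at s0, so Box not Dia Dia (not not q -> p) is false at s3.
Satisfying worlds: {s0, s3, s6}

s0, s3, s6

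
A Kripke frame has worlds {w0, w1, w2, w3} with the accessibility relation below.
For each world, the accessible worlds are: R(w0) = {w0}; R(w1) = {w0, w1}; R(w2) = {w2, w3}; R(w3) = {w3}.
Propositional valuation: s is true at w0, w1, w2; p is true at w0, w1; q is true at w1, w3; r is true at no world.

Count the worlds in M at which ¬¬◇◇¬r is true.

Let φ = ¬¬◇◇¬r. Evaluate φ at each world:
  w0 (successors {w0}): φ is true.
  w1 (successors {w0, w1}): φ is true.
  w2 (successors {w2, w3}): φ is true.
  w3 (successors {w3}): φ is true.
For instance, at w0:
  At w0: ¬◇◇¬r is false, so ¬¬◇◇¬r is true.
    At w0: ◇◇¬r is true, so ¬◇◇¬r is false.
      At w0: ◇◇¬r requires ◇¬r at some successor in {w0}.
        ◇¬r holds at w0, so ◇◇¬r is true at w0.
Satisfying worlds: {w0, w1, w2, w3}

4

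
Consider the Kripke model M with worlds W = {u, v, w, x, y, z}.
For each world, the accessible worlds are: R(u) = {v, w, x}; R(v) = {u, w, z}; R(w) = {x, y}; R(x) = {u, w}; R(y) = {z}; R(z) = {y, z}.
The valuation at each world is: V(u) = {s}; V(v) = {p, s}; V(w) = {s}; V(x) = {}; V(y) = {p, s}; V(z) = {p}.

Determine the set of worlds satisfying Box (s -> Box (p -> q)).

Let φ = Box (s -> Box (p -> q)). Evaluate φ at each world:
  u (successors {v, w, x}): φ is false.
  v (successors {u, w, z}): φ is false.
  w (successors {x, y}): φ is false.
  x (successors {u, w}): φ is false.
  y (successors {z}): φ is true.
  z (successors {y, z}): φ is false.
For instance, at x:
  At x: Box (s -> Box (p -> q)) requires s -> Box (p -> q) at every successor {u, w}.
    s -> Box (p -> q) fails at u, so Box (s -> Box (p -> q)) is false at x.
      At u: s is true, Box (p -> q) is false, so s -> Box (p -> q) is false.
Satisfying worlds: {y}

y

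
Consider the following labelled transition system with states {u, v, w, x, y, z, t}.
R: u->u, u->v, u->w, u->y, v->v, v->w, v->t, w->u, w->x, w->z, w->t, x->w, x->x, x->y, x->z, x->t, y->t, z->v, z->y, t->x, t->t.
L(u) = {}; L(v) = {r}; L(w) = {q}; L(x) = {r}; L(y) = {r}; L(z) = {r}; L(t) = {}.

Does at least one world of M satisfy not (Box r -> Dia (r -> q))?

Yes

Let φ = not (Box r -> Dia (r -> q)). Evaluate φ at each world:
  u (successors {u, v, w, y}): φ is false.
  v (successors {v, w, t}): φ is false.
  w (successors {u, x, z, t}): φ is false.
  x (successors {w, x, y, z, t}): φ is false.
  y (successors {t}): φ is false.
  z (successors {v, y}): φ is true.
  t (successors {x, t}): φ is false.
Detail at z (witness):
  At z: Box r -> Dia (r -> q) is false, so not (Box r -> Dia (r -> q)) is true.
    At z: Box r is true, Dia (r -> q) is false, so Box r -> Dia (r -> q) is false.
      At z: Box r requires r at every successor {v, y}.
        At v: r is true.
        At y: r is true.
      So Box r is true at z.
      At z: Dia (r -> q) requires r -> q at some successor in {v, y}.
        At v: r -> q is false.
        At y: r -> q is false.
      So Dia (r -> q) is false at z.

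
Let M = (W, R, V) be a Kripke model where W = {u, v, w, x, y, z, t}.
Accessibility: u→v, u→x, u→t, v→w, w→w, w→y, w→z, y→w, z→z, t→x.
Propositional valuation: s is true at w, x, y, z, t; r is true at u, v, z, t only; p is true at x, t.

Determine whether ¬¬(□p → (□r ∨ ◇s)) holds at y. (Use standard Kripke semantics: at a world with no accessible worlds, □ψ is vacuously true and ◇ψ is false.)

Yes

Recall that □ψ holds at a world iff ψ holds at every accessible world, and ◇ψ holds iff ψ holds at some accessible world.
At y: ¬(□p → (□r ∨ ◇s)) is false, so ¬¬(□p → (□r ∨ ◇s)) is true.
  At y: □p → (□r ∨ ◇s) is true, so ¬(□p → (□r ∨ ◇s)) is false.
    At y: □p is false, □r ∨ ◇s is true, so □p → (□r ∨ ◇s) is true.
      At y: □p requires p at every successor {w}.
        p fails at w, so □p is false at y.
      At y: □r is false, ◇s is true, so □r ∨ ◇s is true.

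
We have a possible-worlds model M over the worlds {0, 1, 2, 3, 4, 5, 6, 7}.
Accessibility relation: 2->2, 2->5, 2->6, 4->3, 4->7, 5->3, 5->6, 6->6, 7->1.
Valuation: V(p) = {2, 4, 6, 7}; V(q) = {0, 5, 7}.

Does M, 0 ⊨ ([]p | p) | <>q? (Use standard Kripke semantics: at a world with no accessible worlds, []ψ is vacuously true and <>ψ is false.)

Yes

Recall that []ψ holds at a world iff ψ holds at every accessible world, and <>ψ holds iff ψ holds at some accessible world.
At 0: []p | p is true, <>q is false, so ([]p | p) | <>q is true.
  At 0: []p is true, p is false, so []p | p is true.
    At 0: no accessible worlds, so []p holds vacuously.
  At 0: no accessible worlds, so <>q is false.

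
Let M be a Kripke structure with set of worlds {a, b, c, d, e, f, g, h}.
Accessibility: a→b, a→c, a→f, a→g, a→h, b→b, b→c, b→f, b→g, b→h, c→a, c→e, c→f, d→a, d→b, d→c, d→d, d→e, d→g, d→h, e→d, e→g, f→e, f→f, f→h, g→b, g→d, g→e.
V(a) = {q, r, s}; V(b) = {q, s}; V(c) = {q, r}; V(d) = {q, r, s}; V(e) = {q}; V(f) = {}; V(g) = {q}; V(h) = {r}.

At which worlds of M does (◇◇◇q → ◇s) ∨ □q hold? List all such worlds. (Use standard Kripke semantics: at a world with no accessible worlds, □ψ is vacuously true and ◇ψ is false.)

Let φ = (◇◇◇q → ◇s) ∨ □q. Evaluate φ at each world:
  a (successors {b, c, f, g, h}): φ is true.
  b (successors {b, c, f, g, h}): φ is true.
  c (successors {a, e, f}): φ is true.
  d (successors {a, b, c, d, e, g, h}): φ is true.
  e (successors {d, g}): φ is true.
  f (successors {e, f, h}): φ is false.
  g (successors {b, d, e}): φ is true.
  h (successors ∅): φ is true.
For instance, at b:
  At b: ◇◇◇q → ◇s is true, □q is false, so (◇◇◇q → ◇s) ∨ □q is true.
    At b: ◇◇◇q is true, ◇s is true, so ◇◇◇q → ◇s is true.
      At b: ◇◇◇q requires ◇◇q at some successor in {b, c, f, g, h}.
        ◇◇q holds at b, so ◇◇◇q is true at b.
      At b: ◇s requires s at some successor in {b, c, f, g, h}.
        s holds at b, so ◇s is true at b.
    At b: □q requires q at every successor {b, c, f, g, h}.
      q fails at f, so □q is false at b.
Satisfying worlds: {a, b, c, d, e, g, h}

a, b, c, d, e, g, h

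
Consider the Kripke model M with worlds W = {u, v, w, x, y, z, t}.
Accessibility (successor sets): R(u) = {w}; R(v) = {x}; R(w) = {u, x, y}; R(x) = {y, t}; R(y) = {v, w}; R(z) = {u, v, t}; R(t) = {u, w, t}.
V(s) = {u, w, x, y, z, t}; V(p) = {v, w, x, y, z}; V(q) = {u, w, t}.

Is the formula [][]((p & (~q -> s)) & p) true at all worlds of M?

No

Let φ = [][]((p & (~q -> s)) & p). Evaluate φ at each world:
  u (successors {w}): φ is false.
  v (successors {x}): φ is false.
  w (successors {u, x, y}): φ is false.
  x (successors {y, t}): φ is false.
  y (successors {v, w}): φ is false.
  z (successors {u, v, t}): φ is false.
  t (successors {u, w, t}): φ is false.
Detail at u (counterexample):
  At u: [][]((p & (~q -> s)) & p) requires []((p & (~q -> s)) & p) at every successor {w}.
    []((p & (~q -> s)) & p) fails at w, so [][]((p & (~q -> s)) & p) is false at u.
      At w: []((p & (~q -> s)) & p) requires (p & (~q -> s)) & p at every successor {u, x, y}.
        (p & (~q -> s)) & p fails at u, so []((p & (~q -> s)) & p) is false at w.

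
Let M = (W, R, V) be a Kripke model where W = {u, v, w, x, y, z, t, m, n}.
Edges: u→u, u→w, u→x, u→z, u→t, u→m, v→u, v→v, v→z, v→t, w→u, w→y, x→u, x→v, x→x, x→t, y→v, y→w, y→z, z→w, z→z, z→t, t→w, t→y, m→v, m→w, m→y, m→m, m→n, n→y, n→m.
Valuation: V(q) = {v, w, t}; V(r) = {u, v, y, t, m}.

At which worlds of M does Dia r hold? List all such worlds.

u, v, w, x, y, z, t, m, n

Let φ = Dia r. Evaluate φ at each world:
  u (successors {u, w, x, z, t, m}): φ is true.
  v (successors {u, v, z, t}): φ is true.
  w (successors {u, y}): φ is true.
  x (successors {u, v, x, t}): φ is true.
  y (successors {v, w, z}): φ is true.
  z (successors {w, z, t}): φ is true.
  t (successors {w, y}): φ is true.
  m (successors {v, w, y, m, n}): φ is true.
  n (successors {y, m}): φ is true.
For instance, at m:
  At m: Dia r requires r at some successor in {v, w, y, m, n}.
    r holds at v, so Dia r is true at m.
Satisfying worlds: {u, v, w, x, y, z, t, m, n}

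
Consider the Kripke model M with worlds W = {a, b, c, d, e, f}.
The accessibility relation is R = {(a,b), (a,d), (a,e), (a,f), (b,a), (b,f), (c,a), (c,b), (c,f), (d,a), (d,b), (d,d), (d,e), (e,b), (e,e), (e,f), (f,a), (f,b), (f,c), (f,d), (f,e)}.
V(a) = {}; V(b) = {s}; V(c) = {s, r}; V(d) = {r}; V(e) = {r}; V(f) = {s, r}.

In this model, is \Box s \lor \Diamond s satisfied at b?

Yes

At b: \Box s is false, \Diamond s is true, so \Box s \lor \Diamond s is true.
  At b: \Box s requires s at every successor {a, f}.
    s fails at a, so \Box s is false at b.
  At b: \Diamond s requires s at some successor in {a, f}.
    s holds at f, so \Diamond s is true at b.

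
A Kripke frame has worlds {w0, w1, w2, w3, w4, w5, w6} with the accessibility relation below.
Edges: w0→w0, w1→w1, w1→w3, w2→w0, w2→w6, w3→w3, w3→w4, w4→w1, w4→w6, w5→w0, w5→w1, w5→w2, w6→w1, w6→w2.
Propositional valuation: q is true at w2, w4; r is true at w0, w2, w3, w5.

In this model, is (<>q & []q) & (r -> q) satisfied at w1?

No

At w1: <>q & []q is false, r -> q is true, so (<>q & []q) & (r -> q) is false.
  At w1: <>q is false, []q is false, so <>q & []q is false.
    At w1: <>q requires q at some successor in {w1, w3}.
      At w1: q is false.
      At w3: q is false.
    So <>q is false at w1.
    At w1: []q requires q at every successor {w1, w3}.
      q fails at w1, so []q is false at w1.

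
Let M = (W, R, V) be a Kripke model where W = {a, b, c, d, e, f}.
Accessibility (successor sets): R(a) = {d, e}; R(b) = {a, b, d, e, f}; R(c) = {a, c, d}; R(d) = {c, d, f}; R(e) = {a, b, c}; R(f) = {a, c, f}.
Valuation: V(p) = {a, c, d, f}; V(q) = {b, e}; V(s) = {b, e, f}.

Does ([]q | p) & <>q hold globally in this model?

Recall that []ψ holds at a world iff ψ holds at every accessible world, and <>ψ holds iff ψ holds at some accessible world.
Let φ = ([]q | p) & <>q. Evaluate φ at each world:
  a (successors {d, e}): φ is true.
  b (successors {a, b, d, e, f}): φ is false.
  c (successors {a, c, d}): φ is false.
  d (successors {c, d, f}): φ is false.
  e (successors {a, b, c}): φ is false.
  f (successors {a, c, f}): φ is false.
Detail at b (counterexample):
  At b: []q | p is false, <>q is true, so ([]q | p) & <>q is false.
    At b: []q is false, p is false, so []q | p is false.
      At b: []q requires q at every successor {a, b, d, e, f}.
        q fails at a, so []q is false at b.
    At b: <>q requires q at some successor in {a, b, d, e, f}.
      q holds at b, so <>q is true at b.

No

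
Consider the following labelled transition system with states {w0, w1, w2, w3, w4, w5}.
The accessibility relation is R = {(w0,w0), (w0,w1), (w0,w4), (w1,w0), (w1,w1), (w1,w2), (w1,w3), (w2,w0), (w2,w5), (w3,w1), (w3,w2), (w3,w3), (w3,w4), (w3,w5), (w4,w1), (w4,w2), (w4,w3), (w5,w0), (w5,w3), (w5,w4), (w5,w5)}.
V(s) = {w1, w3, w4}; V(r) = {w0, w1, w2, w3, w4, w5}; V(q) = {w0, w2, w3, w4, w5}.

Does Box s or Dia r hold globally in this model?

Let φ = Box s or Dia r. Evaluate φ at each world:
  w0 (successors {w0, w1, w4}): φ is true.
  w1 (successors {w0, w1, w2, w3}): φ is true.
  w2 (successors {w0, w5}): φ is true.
  w3 (successors {w1, w2, w3, w4, w5}): φ is true.
  w4 (successors {w1, w2, w3}): φ is true.
  w5 (successors {w0, w3, w4, w5}): φ is true.
For instance, at w5:
  At w5: Box s is false, Dia r is true, so Box s or Dia r is true.
    At w5: Box s requires s at every successor {w0, w3, w4, w5}.
      s fails at w0, so Box s is false at w5.
    At w5: Dia r requires r at some successor in {w0, w3, w4, w5}.
      r holds at w0, so Dia r is true at w5.

Yes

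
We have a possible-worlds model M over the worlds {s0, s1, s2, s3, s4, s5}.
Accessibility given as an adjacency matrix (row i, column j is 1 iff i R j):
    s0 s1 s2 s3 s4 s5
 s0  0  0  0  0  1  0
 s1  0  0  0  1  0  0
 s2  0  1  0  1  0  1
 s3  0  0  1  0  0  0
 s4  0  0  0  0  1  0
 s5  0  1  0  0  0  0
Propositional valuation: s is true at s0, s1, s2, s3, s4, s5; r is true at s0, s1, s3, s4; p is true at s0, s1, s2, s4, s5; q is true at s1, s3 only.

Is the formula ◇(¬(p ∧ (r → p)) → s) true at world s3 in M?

At s3: ◇(¬(p ∧ (r → p)) → s) requires ¬(p ∧ (r → p)) → s at some successor in {s2}.
  ¬(p ∧ (r → p)) → s holds at s2, so ◇(¬(p ∧ (r → p)) → s) is true at s3.

Yes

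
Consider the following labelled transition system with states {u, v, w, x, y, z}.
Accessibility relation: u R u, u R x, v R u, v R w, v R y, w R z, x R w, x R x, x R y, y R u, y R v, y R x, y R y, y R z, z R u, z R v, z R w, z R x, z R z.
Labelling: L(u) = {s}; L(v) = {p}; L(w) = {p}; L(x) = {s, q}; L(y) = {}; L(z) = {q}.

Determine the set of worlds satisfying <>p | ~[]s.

Recall that []ψ holds at a world iff ψ holds at every accessible world, and <>ψ holds iff ψ holds at some accessible world.
Let φ = <>p | ~[]s. Evaluate φ at each world:
  u (successors {u, x}): φ is false.
  v (successors {u, w, y}): φ is true.
  w (successors {z}): φ is true.
  x (successors {w, x, y}): φ is true.
  y (successors {u, v, x, y, z}): φ is true.
  z (successors {u, v, w, x, z}): φ is true.
For instance, at y:
  At y: <>p is true, ~[]s is true, so <>p | ~[]s is true.
    At y: <>p requires p at some successor in {u, v, x, y, z}.
      p holds at v, so <>p is true at y.
    At y: []s is false, so ~[]s is true.
      At y: []s requires s at every successor {u, v, x, y, z}.
        s fails at v, so []s is false at y.
Satisfying worlds: {v, w, x, y, z}

v, w, x, y, z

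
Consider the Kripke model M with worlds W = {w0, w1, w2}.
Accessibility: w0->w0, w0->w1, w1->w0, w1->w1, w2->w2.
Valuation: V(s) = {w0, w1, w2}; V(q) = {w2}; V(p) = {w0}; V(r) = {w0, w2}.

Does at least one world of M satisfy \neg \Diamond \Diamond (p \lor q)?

No

Let φ = \neg \Diamond \Diamond (p \lor q). Evaluate φ at each world:
  w0 (successors {w0, w1}): φ is false.
  w1 (successors {w0, w1}): φ is false.
  w2 (successors {w2}): φ is false.
For instance, at w2:
  At w2: \Diamond \Diamond (p \lor q) is true, so \neg \Diamond \Diamond (p \lor q) is false.
    At w2: \Diamond \Diamond (p \lor q) requires \Diamond (p \lor q) at some successor in {w2}.
      \Diamond (p \lor q) holds at w2, so \Diamond \Diamond (p \lor q) is true at w2.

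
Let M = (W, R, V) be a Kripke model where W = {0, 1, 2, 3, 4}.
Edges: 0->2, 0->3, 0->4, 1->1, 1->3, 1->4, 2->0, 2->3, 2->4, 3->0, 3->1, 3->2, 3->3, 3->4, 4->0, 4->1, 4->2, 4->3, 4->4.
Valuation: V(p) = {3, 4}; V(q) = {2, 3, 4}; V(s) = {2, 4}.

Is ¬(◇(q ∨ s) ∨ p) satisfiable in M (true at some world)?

Let φ = ¬(◇(q ∨ s) ∨ p). Evaluate φ at each world:
  0 (successors {2, 3, 4}): φ is false.
  1 (successors {1, 3, 4}): φ is false.
  2 (successors {0, 3, 4}): φ is false.
  3 (successors {0, 1, 2, 3, 4}): φ is false.
  4 (successors {0, 1, 2, 3, 4}): φ is false.
For instance, at 1:
  At 1: ◇(q ∨ s) ∨ p is true, so ¬(◇(q ∨ s) ∨ p) is false.
    At 1: ◇(q ∨ s) is true, p is false, so ◇(q ∨ s) ∨ p is true.
      At 1: ◇(q ∨ s) requires q ∨ s at some successor in {1, 3, 4}.
        q ∨ s holds at 3, so ◇(q ∨ s) is true at 1.

No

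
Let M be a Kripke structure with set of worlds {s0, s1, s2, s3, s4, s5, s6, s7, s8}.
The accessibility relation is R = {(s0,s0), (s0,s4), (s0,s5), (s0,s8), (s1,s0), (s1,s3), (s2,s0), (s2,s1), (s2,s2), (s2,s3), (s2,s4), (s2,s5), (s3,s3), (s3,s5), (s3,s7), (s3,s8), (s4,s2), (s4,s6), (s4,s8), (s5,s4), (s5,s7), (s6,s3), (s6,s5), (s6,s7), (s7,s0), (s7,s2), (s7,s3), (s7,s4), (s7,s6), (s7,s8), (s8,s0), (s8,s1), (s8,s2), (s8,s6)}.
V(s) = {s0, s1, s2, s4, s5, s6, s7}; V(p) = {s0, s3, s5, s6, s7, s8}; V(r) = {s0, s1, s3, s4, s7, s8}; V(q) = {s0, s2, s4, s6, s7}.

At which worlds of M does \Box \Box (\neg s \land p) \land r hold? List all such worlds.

Let φ = \Box \Box (\neg s \land p) \land r. Evaluate φ at each world:
  s0 (successors {s0, s4, s5, s8}): φ is false.
  s1 (successors {s0, s3}): φ is false.
  s2 (successors {s0, s1, s2, s3, s4, s5}): φ is false.
  s3 (successors {s3, s5, s7, s8}): φ is false.
  s4 (successors {s2, s6, s8}): φ is false.
  s5 (successors {s4, s7}): φ is false.
  s6 (successors {s3, s5, s7}): φ is false.
  s7 (successors {s0, s2, s3, s4, s6, s8}): φ is false.
  s8 (successors {s0, s1, s2, s6}): φ is false.
For instance, at s0:
  At s0: \Box \Box (\neg s \land p) is false, r is true, so \Box \Box (\neg s \land p) \land r is false.
    At s0: \Box \Box (\neg s \land p) requires \Box (\neg s \land p) at every successor {s0, s4, s5, s8}.
      \Box (\neg s \land p) fails at s0, so \Box \Box (\neg s \land p) is false at s0.
Satisfying worlds: none.

none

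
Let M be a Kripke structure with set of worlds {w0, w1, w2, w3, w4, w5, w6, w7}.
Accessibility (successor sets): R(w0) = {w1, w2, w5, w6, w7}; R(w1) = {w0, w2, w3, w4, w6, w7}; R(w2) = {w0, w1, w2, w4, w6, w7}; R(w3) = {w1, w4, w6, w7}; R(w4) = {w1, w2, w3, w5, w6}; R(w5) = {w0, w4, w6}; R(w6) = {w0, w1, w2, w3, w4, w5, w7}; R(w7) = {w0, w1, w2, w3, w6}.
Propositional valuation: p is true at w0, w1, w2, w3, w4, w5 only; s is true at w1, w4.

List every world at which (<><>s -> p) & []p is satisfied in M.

Let φ = (<><>s -> p) & []p. Evaluate φ at each world:
  w0 (successors {w1, w2, w5, w6, w7}): φ is false.
  w1 (successors {w0, w2, w3, w4, w6, w7}): φ is false.
  w2 (successors {w0, w1, w2, w4, w6, w7}): φ is false.
  w3 (successors {w1, w4, w6, w7}): φ is false.
  w4 (successors {w1, w2, w3, w5, w6}): φ is false.
  w5 (successors {w0, w4, w6}): φ is false.
  w6 (successors {w0, w1, w2, w3, w4, w5, w7}): φ is false.
  w7 (successors {w0, w1, w2, w3, w6}): φ is false.
For instance, at w1:
  At w1: <><>s -> p is true, []p is false, so (<><>s -> p) & []p is false.
    At w1: <><>s is true, p is true, so <><>s -> p is true.
      At w1: <><>s requires <>s at some successor in {w0, w2, w3, w4, w6, w7}.
        <>s holds at w0, so <><>s is true at w1.
    At w1: []p requires p at every successor {w0, w2, w3, w4, w6, w7}.
      p fails at w6, so []p is false at w1.
Satisfying worlds: none.

none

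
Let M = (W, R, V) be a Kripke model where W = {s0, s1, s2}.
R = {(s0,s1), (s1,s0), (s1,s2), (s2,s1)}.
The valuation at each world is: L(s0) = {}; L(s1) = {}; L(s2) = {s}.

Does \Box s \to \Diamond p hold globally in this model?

Recall that \Box ψ holds at a world iff ψ holds at every accessible world, and \Diamond ψ holds iff ψ holds at some accessible world.
Let φ = \Box s \to \Diamond p. Evaluate φ at each world:
  s0 (successors {s1}): φ is true.
  s1 (successors {s0, s2}): φ is true.
  s2 (successors {s1}): φ is true.
For instance, at s2:
  At s2: \Box s is false, \Diamond p is false, so \Box s \to \Diamond p is true.
    At s2: \Box s requires s at every successor {s1}.
      s fails at s1, so \Box s is false at s2.
    At s2: \Diamond p requires p at some successor in {s1}.
      At s1: p is false.
    So \Diamond p is false at s2.

Yes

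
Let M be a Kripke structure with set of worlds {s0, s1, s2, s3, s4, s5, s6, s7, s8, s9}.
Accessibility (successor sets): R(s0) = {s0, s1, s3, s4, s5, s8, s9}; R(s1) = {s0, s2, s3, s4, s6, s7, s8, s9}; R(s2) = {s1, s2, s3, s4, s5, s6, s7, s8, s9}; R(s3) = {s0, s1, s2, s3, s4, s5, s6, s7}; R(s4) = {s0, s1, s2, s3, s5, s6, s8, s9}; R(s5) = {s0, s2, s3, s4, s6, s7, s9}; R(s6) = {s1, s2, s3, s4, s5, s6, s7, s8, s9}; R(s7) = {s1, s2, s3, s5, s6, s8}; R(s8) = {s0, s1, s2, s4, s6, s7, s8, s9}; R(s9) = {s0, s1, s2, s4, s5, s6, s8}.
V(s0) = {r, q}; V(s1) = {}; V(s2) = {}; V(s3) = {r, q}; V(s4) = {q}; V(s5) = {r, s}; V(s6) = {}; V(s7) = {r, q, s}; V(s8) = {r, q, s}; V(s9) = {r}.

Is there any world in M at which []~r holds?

No

Let φ = []~r. Evaluate φ at each world:
  s0 (successors {s0, s1, s3, s4, s5, s8, s9}): φ is false.
  s1 (successors {s0, s2, s3, s4, s6, s7, s8, s9}): φ is false.
  s2 (successors {s1, s2, s3, s4, s5, s6, s7, s8, s9}): φ is false.
  s3 (successors {s0, s1, s2, s3, s4, s5, s6, s7}): φ is false.
  s4 (successors {s0, s1, s2, s3, s5, s6, s8, s9}): φ is false.
  s5 (successors {s0, s2, s3, s4, s6, s7, s9}): φ is false.
  s6 (successors {s1, s2, s3, s4, s5, s6, s7, s8, s9}): φ is false.
  s7 (successors {s1, s2, s3, s5, s6, s8}): φ is false.
  s8 (successors {s0, s1, s2, s4, s6, s7, s8, s9}): φ is false.
  s9 (successors {s0, s1, s2, s4, s5, s6, s8}): φ is false.
For instance, at s5:
  At s5: []~r requires ~r at every successor {s0, s2, s3, s4, s6, s7, s9}.
    ~r fails at s0, so []~r is false at s5.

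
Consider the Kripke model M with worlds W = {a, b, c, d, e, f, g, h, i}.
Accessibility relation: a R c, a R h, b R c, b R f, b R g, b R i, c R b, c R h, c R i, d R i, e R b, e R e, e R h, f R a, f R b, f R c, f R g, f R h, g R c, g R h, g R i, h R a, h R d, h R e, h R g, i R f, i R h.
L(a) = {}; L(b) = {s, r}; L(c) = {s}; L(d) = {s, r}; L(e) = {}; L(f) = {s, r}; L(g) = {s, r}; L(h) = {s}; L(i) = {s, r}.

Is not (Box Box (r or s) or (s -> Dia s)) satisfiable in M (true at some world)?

No

Let φ = not (Box Box (r or s) or (s -> Dia s)). Evaluate φ at each world:
  a (successors {c, h}): φ is false.
  b (successors {c, f, g, i}): φ is false.
  c (successors {b, h, i}): φ is false.
  d (successors {i}): φ is false.
  e (successors {b, e, h}): φ is false.
  f (successors {a, b, c, g, h}): φ is false.
  g (successors {c, h, i}): φ is false.
  h (successors {a, d, e, g}): φ is false.
  i (successors {f, h}): φ is false.
For instance, at g:
  At g: Box Box (r or s) or (s -> Dia s) is true, so not (Box Box (r or s) or (s -> Dia s)) is false.
    At g: Box Box (r or s) is false, s -> Dia s is true, so Box Box (r or s) or (s -> Dia s) is true.
      At g: Box Box (r or s) requires Box (r or s) at every successor {c, h, i}.
        Box (r or s) fails at h, so Box Box (r or s) is false at g.
      At g: s is true, Dia s is true, so s -> Dia s is true.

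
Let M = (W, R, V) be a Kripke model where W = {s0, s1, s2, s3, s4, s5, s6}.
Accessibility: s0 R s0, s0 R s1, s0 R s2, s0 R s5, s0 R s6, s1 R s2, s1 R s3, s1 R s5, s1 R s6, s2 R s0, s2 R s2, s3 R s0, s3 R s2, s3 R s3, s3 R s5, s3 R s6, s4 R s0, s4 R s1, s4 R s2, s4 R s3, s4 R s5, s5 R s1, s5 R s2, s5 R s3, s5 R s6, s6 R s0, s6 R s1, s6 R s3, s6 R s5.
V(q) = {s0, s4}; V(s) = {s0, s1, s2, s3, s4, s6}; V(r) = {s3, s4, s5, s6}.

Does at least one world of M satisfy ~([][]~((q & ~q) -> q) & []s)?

Let φ = ~([][]~((q & ~q) -> q) & []s). Evaluate φ at each world:
  s0 (successors {s0, s1, s2, s5, s6}): φ is true.
  s1 (successors {s2, s3, s5, s6}): φ is true.
  s2 (successors {s0, s2}): φ is true.
  s3 (successors {s0, s2, s3, s5, s6}): φ is true.
  s4 (successors {s0, s1, s2, s3, s5}): φ is true.
  s5 (successors {s1, s2, s3, s6}): φ is true.
  s6 (successors {s0, s1, s3, s5}): φ is true.
Detail at s0 (witness):
  At s0: [][]~((q & ~q) -> q) & []s is false, so ~([][]~((q & ~q) -> q) & []s) is true.
    At s0: [][]~((q & ~q) -> q) is false, []s is false, so [][]~((q & ~q) -> q) & []s is false.
      At s0: [][]~((q & ~q) -> q) requires []~((q & ~q) -> q) at every successor {s0, s1, s2, s5, s6}.
        []~((q & ~q) -> q) fails at s0, so [][]~((q & ~q) -> q) is false at s0.
      At s0: []s requires s at every successor {s0, s1, s2, s5, s6}.
        s fails at s5, so []s is false at s0.

Yes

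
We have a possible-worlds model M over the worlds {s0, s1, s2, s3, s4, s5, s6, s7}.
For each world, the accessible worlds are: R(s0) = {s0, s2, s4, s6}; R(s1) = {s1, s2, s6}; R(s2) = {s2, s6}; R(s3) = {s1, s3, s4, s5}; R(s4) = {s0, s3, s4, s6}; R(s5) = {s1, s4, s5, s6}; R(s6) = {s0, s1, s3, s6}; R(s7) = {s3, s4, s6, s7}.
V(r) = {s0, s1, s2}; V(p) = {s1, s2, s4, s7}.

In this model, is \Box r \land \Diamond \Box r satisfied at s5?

No

Recall that \Box ψ holds at a world iff ψ holds at every accessible world, and \Diamond ψ holds iff ψ holds at some accessible world.
At s5: \Box r is false, \Diamond \Box r is false, so \Box r \land \Diamond \Box r is false.
  At s5: \Box r requires r at every successor {s1, s4, s5, s6}.
    r fails at s4, so \Box r is false at s5.
  At s5: \Diamond \Box r requires \Box r at some successor in {s1, s4, s5, s6}.
    At s1: \Box r is false.
    At s4: \Box r is false.
    At s5: \Box r is false.
    At s6: \Box r is false.
  So \Diamond \Box r is false at s5.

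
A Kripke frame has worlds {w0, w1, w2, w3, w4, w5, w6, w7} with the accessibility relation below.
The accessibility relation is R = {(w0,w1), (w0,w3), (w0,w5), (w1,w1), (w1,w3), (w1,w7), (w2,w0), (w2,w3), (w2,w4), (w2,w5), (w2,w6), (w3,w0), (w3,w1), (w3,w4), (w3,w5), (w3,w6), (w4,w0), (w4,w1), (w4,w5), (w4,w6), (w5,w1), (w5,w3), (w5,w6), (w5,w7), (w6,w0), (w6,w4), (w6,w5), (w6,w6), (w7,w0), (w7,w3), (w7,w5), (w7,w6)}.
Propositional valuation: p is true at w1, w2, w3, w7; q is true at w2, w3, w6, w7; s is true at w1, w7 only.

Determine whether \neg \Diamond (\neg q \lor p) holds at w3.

No

Recall that \Diamond ψ holds at a world iff ψ holds at some accessible world.
At w3: \Diamond (\neg q \lor p) is true, so \neg \Diamond (\neg q \lor p) is false.
  At w3: \Diamond (\neg q \lor p) requires \neg q \lor p at some successor in {w0, w1, w4, w5, w6}.
    \neg q \lor p holds at w0, so \Diamond (\neg q \lor p) is true at w3.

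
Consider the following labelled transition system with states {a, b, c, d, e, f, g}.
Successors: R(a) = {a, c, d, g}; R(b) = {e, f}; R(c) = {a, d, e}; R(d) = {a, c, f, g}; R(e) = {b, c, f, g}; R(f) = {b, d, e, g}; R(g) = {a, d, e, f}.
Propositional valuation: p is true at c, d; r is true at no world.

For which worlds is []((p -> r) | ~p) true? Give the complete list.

Let φ = []((p -> r) | ~p). Evaluate φ at each world:
  a (successors {a, c, d, g}): φ is false.
  b (successors {e, f}): φ is true.
  c (successors {a, d, e}): φ is false.
  d (successors {a, c, f, g}): φ is false.
  e (successors {b, c, f, g}): φ is false.
  f (successors {b, d, e, g}): φ is false.
  g (successors {a, d, e, f}): φ is false.
For instance, at f:
  At f: []((p -> r) | ~p) requires (p -> r) | ~p at every successor {b, d, e, g}.
    (p -> r) | ~p fails at d, so []((p -> r) | ~p) is false at f.
Satisfying worlds: {b}

b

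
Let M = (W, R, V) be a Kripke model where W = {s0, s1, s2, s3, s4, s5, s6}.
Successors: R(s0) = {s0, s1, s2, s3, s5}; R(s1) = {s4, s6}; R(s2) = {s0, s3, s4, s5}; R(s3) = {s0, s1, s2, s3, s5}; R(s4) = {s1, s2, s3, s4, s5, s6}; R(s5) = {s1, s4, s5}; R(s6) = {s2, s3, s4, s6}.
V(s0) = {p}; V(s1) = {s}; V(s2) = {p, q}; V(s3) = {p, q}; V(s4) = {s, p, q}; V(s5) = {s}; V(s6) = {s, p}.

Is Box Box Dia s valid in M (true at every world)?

Let φ = Box Box Dia s. Evaluate φ at each world:
  s0 (successors {s0, s1, s2, s3, s5}): φ is true.
  s1 (successors {s4, s6}): φ is true.
  s2 (successors {s0, s3, s4, s5}): φ is true.
  s3 (successors {s0, s1, s2, s3, s5}): φ is true.
  s4 (successors {s1, s2, s3, s4, s5, s6}): φ is true.
  s5 (successors {s1, s4, s5}): φ is true.
  s6 (successors {s2, s3, s4, s6}): φ is true.
For instance, at s6:
  At s6: Box Box Dia s requires Box Dia s at every successor {s2, s3, s4, s6}.
    At s2: Box Dia s is true.
    At s3: Box Dia s is true.
    At s4: Box Dia s is true.
    At s6: Box Dia s is true.
  So Box Box Dia s is true at s6.

Yes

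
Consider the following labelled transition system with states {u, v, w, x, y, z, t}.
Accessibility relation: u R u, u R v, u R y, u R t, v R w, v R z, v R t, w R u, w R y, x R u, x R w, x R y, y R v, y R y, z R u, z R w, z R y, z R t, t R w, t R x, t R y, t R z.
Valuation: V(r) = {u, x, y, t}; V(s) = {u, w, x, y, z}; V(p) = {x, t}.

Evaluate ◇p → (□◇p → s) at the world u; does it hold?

At u: ◇p is true, □◇p → s is true, so ◇p → (□◇p → s) is true.
  At u: ◇p requires p at some successor in {u, v, y, t}.
    p holds at t, so ◇p is true at u.
  At u: □◇p is false, s is true, so □◇p → s is true.
    At u: □◇p requires ◇p at every successor {u, v, y, t}.
      ◇p fails at y, so □◇p is false at u.

Yes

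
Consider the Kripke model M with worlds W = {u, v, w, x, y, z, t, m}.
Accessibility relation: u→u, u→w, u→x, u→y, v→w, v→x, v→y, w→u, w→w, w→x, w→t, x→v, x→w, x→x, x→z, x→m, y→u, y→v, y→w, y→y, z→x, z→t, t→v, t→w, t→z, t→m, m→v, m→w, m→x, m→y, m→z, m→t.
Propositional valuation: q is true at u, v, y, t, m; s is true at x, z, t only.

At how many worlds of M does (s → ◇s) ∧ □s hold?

1

Recall that □ψ holds at a world iff ψ holds at every accessible world, and ◇ψ holds iff ψ holds at some accessible world.
Let φ = (s → ◇s) ∧ □s. Evaluate φ at each world:
  u (successors {u, w, x, y}): φ is false.
  v (successors {w, x, y}): φ is false.
  w (successors {u, w, x, t}): φ is false.
  x (successors {v, w, x, z, m}): φ is false.
  y (successors {u, v, w, y}): φ is false.
  z (successors {x, t}): φ is true.
  t (successors {v, w, z, m}): φ is false.
  m (successors {v, w, x, y, z, t}): φ is false.
For instance, at u:
  At u: s → ◇s is true, □s is false, so (s → ◇s) ∧ □s is false.
    At u: s is false, ◇s is true, so s → ◇s is true.
      At u: ◇s requires s at some successor in {u, w, x, y}.
        s holds at x, so ◇s is true at u.
    At u: □s requires s at every successor {u, w, x, y}.
      s fails at u, so □s is false at u.
Satisfying worlds: {z}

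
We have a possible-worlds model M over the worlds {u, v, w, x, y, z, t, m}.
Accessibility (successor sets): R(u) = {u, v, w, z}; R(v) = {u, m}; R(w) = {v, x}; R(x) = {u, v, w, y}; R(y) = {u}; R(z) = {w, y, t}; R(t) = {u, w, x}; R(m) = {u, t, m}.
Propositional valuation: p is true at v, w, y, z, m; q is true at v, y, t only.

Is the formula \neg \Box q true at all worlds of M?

Let φ = \neg \Box q. Evaluate φ at each world:
  u (successors {u, v, w, z}): φ is true.
  v (successors {u, m}): φ is true.
  w (successors {v, x}): φ is true.
  x (successors {u, v, w, y}): φ is true.
  y (successors {u}): φ is true.
  z (successors {w, y, t}): φ is true.
  t (successors {u, w, x}): φ is true.
  m (successors {u, t, m}): φ is true.
For instance, at m:
  At m: \Box q is false, so \neg \Box q is true.
    At m: \Box q requires q at every successor {u, t, m}.
      q fails at u, so \Box q is false at m.

Yes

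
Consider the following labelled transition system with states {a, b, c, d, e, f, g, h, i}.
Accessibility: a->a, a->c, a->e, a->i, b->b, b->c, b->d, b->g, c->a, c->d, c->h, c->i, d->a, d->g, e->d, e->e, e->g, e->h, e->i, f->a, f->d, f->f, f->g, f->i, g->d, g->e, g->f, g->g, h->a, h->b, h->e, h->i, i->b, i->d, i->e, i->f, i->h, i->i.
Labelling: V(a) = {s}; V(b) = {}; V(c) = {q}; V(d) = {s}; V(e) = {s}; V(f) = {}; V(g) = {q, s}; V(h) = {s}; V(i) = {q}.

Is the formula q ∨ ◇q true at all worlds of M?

Yes

Let φ = q ∨ ◇q. Evaluate φ at each world:
  a (successors {a, c, e, i}): φ is true.
  b (successors {b, c, d, g}): φ is true.
  c (successors {a, d, h, i}): φ is true.
  d (successors {a, g}): φ is true.
  e (successors {d, e, g, h, i}): φ is true.
  f (successors {a, d, f, g, i}): φ is true.
  g (successors {d, e, f, g}): φ is true.
  h (successors {a, b, e, i}): φ is true.
  i (successors {b, d, e, f, h, i}): φ is true.
For instance, at e:
  At e: q is false, ◇q is true, so q ∨ ◇q is true.
    At e: ◇q requires q at some successor in {d, e, g, h, i}.
      q holds at g, so ◇q is true at e.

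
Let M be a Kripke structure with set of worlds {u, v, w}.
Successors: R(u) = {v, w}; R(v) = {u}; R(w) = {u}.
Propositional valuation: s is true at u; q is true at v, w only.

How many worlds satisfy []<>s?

1

Recall that []ψ holds at a world iff ψ holds at every accessible world, and <>ψ holds iff ψ holds at some accessible world.
Let φ = []<>s. Evaluate φ at each world:
  u (successors {v, w}): φ is true.
  v (successors {u}): φ is false.
  w (successors {u}): φ is false.
For instance, at u:
  At u: []<>s requires <>s at every successor {v, w}.
      At v: <>s requires s at some successor in {u}.
        s holds at u, so <>s is true at v.
      At w: <>s requires s at some successor in {u}.
        s holds at u, so <>s is true at w.
  So []<>s is true at u.
Satisfying worlds: {u}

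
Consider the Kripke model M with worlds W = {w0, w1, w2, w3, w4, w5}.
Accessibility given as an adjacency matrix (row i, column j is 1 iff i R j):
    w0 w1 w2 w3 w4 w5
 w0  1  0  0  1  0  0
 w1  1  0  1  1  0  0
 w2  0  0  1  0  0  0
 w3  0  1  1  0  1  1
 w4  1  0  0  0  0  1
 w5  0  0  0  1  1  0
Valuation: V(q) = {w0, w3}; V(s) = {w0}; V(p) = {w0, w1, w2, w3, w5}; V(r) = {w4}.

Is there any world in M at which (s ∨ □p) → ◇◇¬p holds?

Recall that □ψ holds at a world iff ψ holds at every accessible world, and ◇ψ holds iff ψ holds at some accessible world.
Let φ = (s ∨ □p) → ◇◇¬p. Evaluate φ at each world:
  w0 (successors {w0, w3}): φ is true.
  w1 (successors {w0, w2, w3}): φ is true.
  w2 (successors {w2}): φ is false.
  w3 (successors {w1, w2, w4, w5}): φ is true.
  w4 (successors {w0, w5}): φ is true.
  w5 (successors {w3, w4}): φ is true.
Detail at w0 (witness):
  At w0: s ∨ □p is true, ◇◇¬p is true, so (s ∨ □p) → ◇◇¬p is true.
    At w0: s is true, □p is true, so s ∨ □p is true.
      At w0: □p requires p at every successor {w0, w3}.
        At w0: p is true.
        At w3: p is true.
      So □p is true at w0.
    At w0: ◇◇¬p requires ◇¬p at some successor in {w0, w3}.
      ◇¬p holds at w3, so ◇◇¬p is true at w0.

Yes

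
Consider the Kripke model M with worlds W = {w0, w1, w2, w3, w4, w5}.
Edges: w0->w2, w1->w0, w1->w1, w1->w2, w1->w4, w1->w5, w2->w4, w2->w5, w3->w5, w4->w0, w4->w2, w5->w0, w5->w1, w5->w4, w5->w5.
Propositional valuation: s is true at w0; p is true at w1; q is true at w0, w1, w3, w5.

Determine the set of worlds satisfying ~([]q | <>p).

Let φ = ~([]q | <>p). Evaluate φ at each world:
  w0 (successors {w2}): φ is true.
  w1 (successors {w0, w1, w2, w4, w5}): φ is false.
  w2 (successors {w4, w5}): φ is true.
  w3 (successors {w5}): φ is false.
  w4 (successors {w0, w2}): φ is true.
  w5 (successors {w0, w1, w4, w5}): φ is false.
For instance, at w5:
  At w5: []q | <>p is true, so ~([]q | <>p) is false.
    At w5: []q is false, <>p is true, so []q | <>p is true.
      At w5: []q requires q at every successor {w0, w1, w4, w5}.
        q fails at w4, so []q is false at w5.
      At w5: <>p requires p at some successor in {w0, w1, w4, w5}.
        p holds at w1, so <>p is true at w5.
Satisfying worlds: {w0, w2, w4}

w0, w2, w4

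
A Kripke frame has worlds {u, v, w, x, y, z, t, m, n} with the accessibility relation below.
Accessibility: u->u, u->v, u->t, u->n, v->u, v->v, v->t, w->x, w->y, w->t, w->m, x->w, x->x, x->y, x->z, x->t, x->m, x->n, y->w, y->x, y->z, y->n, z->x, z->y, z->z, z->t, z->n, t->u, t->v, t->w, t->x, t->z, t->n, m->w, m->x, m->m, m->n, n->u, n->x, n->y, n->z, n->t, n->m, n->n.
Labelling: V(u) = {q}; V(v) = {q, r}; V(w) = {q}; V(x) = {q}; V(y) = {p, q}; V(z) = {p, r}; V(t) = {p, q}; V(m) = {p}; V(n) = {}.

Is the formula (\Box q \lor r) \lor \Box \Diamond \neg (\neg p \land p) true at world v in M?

Yes

At v: \Box q \lor r is true, \Box \Diamond \neg (\neg p \land p) is true, so (\Box q \lor r) \lor \Box \Diamond \neg (\neg p \land p) is true.
  At v: \Box q is true, r is true, so \Box q \lor r is true.
    At v: \Box q requires q at every successor {u, v, t}.
      At u: q is true.
      At v: q is true.
      At t: q is true.
    So \Box q is true at v.
  At v: \Box \Diamond \neg (\neg p \land p) requires \Diamond \neg (\neg p \land p) at every successor {u, v, t}.
      At u: \Diamond \neg (\neg p \land p) requires \neg (\neg p \land p) at some successor in {u, v, t, n}.
        \neg (\neg p \land p) holds at u, so \Diamond \neg (\neg p \land p) is true at u.
      At v: \Diamond \neg (\neg p \land p) requires \neg (\neg p \land p) at some successor in {u, v, t}.
        \neg (\neg p \land p) holds at u, so \Diamond \neg (\neg p \land p) is true at v.
      At t: \Diamond \neg (\neg p \land p) requires \neg (\neg p \land p) at some successor in {u, v, w, x, z, n}.
        \neg (\neg p \land p) holds at u, so \Diamond \neg (\neg p \land p) is true at t.
  So \Box \Diamond \neg (\neg p \land p) is true at v.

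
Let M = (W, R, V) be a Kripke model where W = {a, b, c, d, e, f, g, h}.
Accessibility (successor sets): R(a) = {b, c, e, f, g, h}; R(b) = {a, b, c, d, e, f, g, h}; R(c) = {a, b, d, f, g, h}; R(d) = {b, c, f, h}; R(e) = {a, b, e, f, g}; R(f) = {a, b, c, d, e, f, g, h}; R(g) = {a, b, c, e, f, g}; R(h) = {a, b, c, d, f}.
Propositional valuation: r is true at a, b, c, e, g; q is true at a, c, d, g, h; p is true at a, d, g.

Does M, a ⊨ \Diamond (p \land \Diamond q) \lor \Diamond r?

At a: \Diamond (p \land \Diamond q) is true, \Diamond r is true, so \Diamond (p \land \Diamond q) \lor \Diamond r is true.
  At a: \Diamond (p \land \Diamond q) requires p \land \Diamond q at some successor in {b, c, e, f, g, h}.
    p \land \Diamond q holds at g, so \Diamond (p \land \Diamond q) is true at a.
      At g: p is true, \Diamond q is true, so p \land \Diamond q is true.
  At a: \Diamond r requires r at some successor in {b, c, e, f, g, h}.
    r holds at b, so \Diamond r is true at a.

Yes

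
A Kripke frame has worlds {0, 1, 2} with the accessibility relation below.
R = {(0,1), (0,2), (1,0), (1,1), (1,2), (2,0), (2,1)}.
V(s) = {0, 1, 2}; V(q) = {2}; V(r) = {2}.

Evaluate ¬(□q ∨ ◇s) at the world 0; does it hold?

No

At 0: □q ∨ ◇s is true, so ¬(□q ∨ ◇s) is false.
  At 0: □q is false, ◇s is true, so □q ∨ ◇s is true.
    At 0: □q requires q at every successor {1, 2}.
      q fails at 1, so □q is false at 0.
    At 0: ◇s requires s at some successor in {1, 2}.
      s holds at 1, so ◇s is true at 0.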